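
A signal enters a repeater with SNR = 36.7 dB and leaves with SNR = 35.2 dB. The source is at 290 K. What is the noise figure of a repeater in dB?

1.5 dB

NF (dB) = SNR_in(dB) − SNR_out(dB) when the source is at T₀
NF = 36.7 − 35.2 = 1.5 dB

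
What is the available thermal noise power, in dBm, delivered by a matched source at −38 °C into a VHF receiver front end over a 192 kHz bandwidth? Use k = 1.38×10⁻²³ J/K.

−122.1 dBm

T = −38 °C + 273.15 = 235.15 K
P_n = kTB = 1.38×10⁻²³ × 235.15 × 1.92×10⁵ = 6.23×10⁻¹⁶ W
In dBm: 10 log₁₀(6.23×10⁻¹⁶ / 10⁻³) = −122.1 dBm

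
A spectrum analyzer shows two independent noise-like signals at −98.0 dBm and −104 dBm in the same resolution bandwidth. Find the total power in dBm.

−97.0 dBm

Convert to linear, add, convert back:
P₁ = 1.58×10⁻¹³ W, P₂ = 3.98×10⁻¹⁴ W
P_tot = 1.98×10⁻¹³ W → 10 log₁₀(P_tot / 10⁻³) = −97.0 dBm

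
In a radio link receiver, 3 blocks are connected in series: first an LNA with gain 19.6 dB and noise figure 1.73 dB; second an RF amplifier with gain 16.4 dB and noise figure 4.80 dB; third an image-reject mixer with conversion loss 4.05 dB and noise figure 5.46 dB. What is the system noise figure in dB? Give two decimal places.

1.80 dB

Convert to linear (a loss of L dB is a gain of −L dB): F_i = 10^(NF_i/10), G_i = 10^(G_i,dB/10)
  Stage 1: F_1 = 10^(1.73/10) = 1.489, G_1 = 10^(19.6/10) = 91.20
  Stage 2: F_2 = 10^(4.80/10) = 3.020, G_2 = 10^(16.4/10) = 43.65
  Stage 3: F_3 = 10^(5.46/10) = 3.516, G_3 = 10^(−4.05/10) = 0.3936
Friis cascade:
  F = 1.489 + (3.020 − 1)/91.20 + (3.516 − 1)/3981 = 1.512
NF = 10 log₁₀(1.512) = 1.80 dB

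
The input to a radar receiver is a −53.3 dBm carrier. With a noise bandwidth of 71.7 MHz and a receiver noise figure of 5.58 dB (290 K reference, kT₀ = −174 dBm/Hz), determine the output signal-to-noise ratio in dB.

Noise floor: N = −174 + 10 log₁₀(B) + NF
10 log₁₀(7.17×10⁷) = 78.56 dB
N = −174 + 78.56 + 5.58 = −89.86 dBm
SNR = P_sig − N = −53.3 − (−89.86) = 36.56 dB → 36.6 dB

36.6 dB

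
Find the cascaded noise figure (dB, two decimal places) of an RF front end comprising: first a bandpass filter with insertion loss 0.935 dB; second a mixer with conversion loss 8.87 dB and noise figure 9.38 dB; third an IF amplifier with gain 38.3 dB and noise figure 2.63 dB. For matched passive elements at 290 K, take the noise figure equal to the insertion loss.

Convert to linear (a loss of L dB is a gain of −L dB): F_i = 10^(NF_i/10), G_i = 10^(G_i,dB/10)
  Stage 1: F_1 = 10^(0.935/10) = 1.240, G_1 = 10^(−0.935/10) = 0.8063
  Stage 2: F_2 = 10^(9.38/10) = 8.670, G_2 = 10^(−8.87/10) = 0.1297
  Stage 3: F_3 = 10^(2.63/10) = 1.832, G_3 = 10^(38.3/10) = 6761
Friis cascade:
  F = 1.240 + (8.670 − 1)/0.8063 + (1.832 − 1)/0.1046 = 18.71
NF = 10 log₁₀(18.71) = 12.72 dB

12.72 dB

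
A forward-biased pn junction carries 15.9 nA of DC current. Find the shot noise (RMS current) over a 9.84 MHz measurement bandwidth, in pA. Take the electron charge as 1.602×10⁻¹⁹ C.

224 pA

I_n = √(2qI·B)
2qI·B = 2 × 1.602×10⁻¹⁹ × 1.59×10⁻⁸ × 9.84×10⁶ = 5.01×10⁻²⁰ A²
I_n = √(5.01×10⁻²⁰) = 2.24×10⁻¹⁰ A = 224 pA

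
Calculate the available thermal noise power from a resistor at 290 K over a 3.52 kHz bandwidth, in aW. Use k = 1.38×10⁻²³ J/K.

14.1 aW

P_n = kTB = 1.38×10⁻²³ × 290 × 3.52×10³ = 1.41×10⁻¹⁷ W = 14.1 aW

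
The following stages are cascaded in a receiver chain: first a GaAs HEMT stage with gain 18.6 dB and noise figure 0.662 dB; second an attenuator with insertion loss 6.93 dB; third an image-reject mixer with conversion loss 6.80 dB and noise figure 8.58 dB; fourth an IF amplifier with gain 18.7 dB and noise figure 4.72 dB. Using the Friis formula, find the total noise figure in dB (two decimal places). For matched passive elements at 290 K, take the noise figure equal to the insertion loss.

Convert to linear (a loss of L dB is a gain of −L dB): F_i = 10^(NF_i/10), G_i = 10^(G_i,dB/10)
  Stage 1: F_1 = 10^(0.662/10) = 1.165, G_1 = 10^(18.6/10) = 72.44
  Stage 2: F_2 = 10^(6.93/10) = 4.932, G_2 = 10^(−6.93/10) = 0.2028
  Stage 3: F_3 = 10^(8.58/10) = 7.211, G_3 = 10^(−6.80/10) = 0.2089
  Stage 4: F_4 = 10^(4.72/10) = 2.965, G_4 = 10^(18.7/10) = 74.13
Friis cascade:
  F = 1.165 + (4.932 − 1)/72.44 + (7.211 − 1)/14.69 + (2.965 − 1)/3.069 = 2.282
NF = 10 log₁₀(2.282) = 3.58 dB

3.58 dB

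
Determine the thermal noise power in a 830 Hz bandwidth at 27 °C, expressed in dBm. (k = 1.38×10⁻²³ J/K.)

T = 27 °C + 273.15 = 300.15 K
P_n = kTB = 1.38×10⁻²³ × 300.15 × 8.30×10² = 3.44×10⁻¹⁸ W
In dBm: 10 log₁₀(3.44×10⁻¹⁸ / 10⁻³) = −144.6 dBm

−144.6 dBm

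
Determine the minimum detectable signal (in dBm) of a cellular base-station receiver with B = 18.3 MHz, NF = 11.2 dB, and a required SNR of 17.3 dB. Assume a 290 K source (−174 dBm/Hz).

Sensitivity = −174 + 10 log₁₀(B) + NF + SNR_min
= −174 + 72.62 + 11.2 + 17.3
= −72.88 dBm → −72.9 dBm

−72.9 dBm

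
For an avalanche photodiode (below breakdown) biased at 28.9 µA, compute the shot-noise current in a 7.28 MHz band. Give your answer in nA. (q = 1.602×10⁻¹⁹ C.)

8.21 nA

I_n = √(2qI·B)
2qI·B = 2 × 1.602×10⁻¹⁹ × 2.89×10⁻⁵ × 7.28×10⁶ = 6.74×10⁻¹⁷ A²
I_n = √(6.74×10⁻¹⁷) = 8.21×10⁻⁹ A = 8.21 nA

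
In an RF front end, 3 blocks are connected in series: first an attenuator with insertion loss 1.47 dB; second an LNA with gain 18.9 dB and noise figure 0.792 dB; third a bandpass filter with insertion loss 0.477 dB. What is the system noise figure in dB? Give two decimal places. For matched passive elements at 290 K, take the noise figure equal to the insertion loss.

Convert to linear (a loss of L dB is a gain of −L dB): F_i = 10^(NF_i/10), G_i = 10^(G_i,dB/10)
  Stage 1: F_1 = 10^(1.47/10) = 1.403, G_1 = 10^(−1.47/10) = 0.7129
  Stage 2: F_2 = 10^(0.792/10) = 1.200, G_2 = 10^(18.9/10) = 77.62
  Stage 3: F_3 = 10^(0.477/10) = 1.116, G_3 = 10^(−0.477/10) = 0.8960
Friis cascade:
  F = 1.403 + (1.200 − 1)/0.7129 + (1.116 − 1)/55.34 = 1.686
NF = 10 log₁₀(1.686) = 2.27 dB

2.27 dB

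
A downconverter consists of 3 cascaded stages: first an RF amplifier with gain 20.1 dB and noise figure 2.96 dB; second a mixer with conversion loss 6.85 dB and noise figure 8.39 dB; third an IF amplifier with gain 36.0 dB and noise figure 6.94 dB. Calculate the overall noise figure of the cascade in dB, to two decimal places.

Convert to linear (a loss of L dB is a gain of −L dB): F_i = 10^(NF_i/10), G_i = 10^(G_i,dB/10)
  Stage 1: F_1 = 10^(2.96/10) = 1.977, G_1 = 10^(20.1/10) = 102.3
  Stage 2: F_2 = 10^(8.39/10) = 6.902, G_2 = 10^(−6.85/10) = 0.2065
  Stage 3: F_3 = 10^(6.94/10) = 4.943, G_3 = 10^(36.0/10) = 3981
Friis cascade:
  F = 1.977 + (6.902 − 1)/102.3 + (4.943 − 1)/21.13 = 2.221
NF = 10 log₁₀(2.221) = 3.47 dB

3.47 dB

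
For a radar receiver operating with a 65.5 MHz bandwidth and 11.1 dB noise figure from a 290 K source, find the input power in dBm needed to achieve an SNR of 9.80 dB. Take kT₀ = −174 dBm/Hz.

Sensitivity = −174 + 10 log₁₀(B) + NF + SNR_min
= −174 + 78.16 + 11.1 + 9.80
= −74.94 dBm → −74.9 dBm

−74.9 dBm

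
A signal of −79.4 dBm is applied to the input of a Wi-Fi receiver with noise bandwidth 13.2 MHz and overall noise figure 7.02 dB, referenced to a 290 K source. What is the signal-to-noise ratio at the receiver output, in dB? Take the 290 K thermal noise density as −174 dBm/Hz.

16.4 dB

Noise floor: N = −174 + 10 log₁₀(B) + NF
10 log₁₀(1.32×10⁷) = 71.21 dB
N = −174 + 71.21 + 7.02 = −95.77 dBm
SNR = P_sig − N = −79.4 − (−95.77) = 16.37 dB → 16.4 dB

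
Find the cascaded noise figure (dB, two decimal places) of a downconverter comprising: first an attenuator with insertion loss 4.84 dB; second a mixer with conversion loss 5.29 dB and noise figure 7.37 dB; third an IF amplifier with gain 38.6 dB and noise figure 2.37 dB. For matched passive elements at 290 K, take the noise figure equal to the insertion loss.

13.82 dB

Convert to linear (a loss of L dB is a gain of −L dB): F_i = 10^(NF_i/10), G_i = 10^(G_i,dB/10)
  Stage 1: F_1 = 10^(4.84/10) = 3.048, G_1 = 10^(−4.84/10) = 0.3281
  Stage 2: F_2 = 10^(7.37/10) = 5.458, G_2 = 10^(−5.29/10) = 0.2958
  Stage 3: F_3 = 10^(2.37/10) = 1.726, G_3 = 10^(38.6/10) = 7244
Friis cascade:
  F = 3.048 + (5.458 − 1)/0.3281 + (1.726 − 1)/0.09705 = 24.11
NF = 10 log₁₀(24.11) = 13.82 dB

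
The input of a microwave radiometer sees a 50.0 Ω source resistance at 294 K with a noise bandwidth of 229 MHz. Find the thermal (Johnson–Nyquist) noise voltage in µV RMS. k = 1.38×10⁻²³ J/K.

13.6 µV

V_n = √(4kTRB)
4kTRB = 4 × 1.38×10⁻²³ × 294 × 5.00×10¹ × 2.29×10⁸ = 1.86×10⁻¹⁰ V²
V_n = √(1.86×10⁻¹⁰) = 1.36×10⁻⁵ V = 13.6 µV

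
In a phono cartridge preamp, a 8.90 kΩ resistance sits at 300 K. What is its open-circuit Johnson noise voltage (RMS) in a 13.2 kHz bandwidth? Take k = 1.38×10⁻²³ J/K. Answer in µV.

V_n = √(4kTRB)
4kTRB = 4 × 1.38×10⁻²³ × 300 × 8.90×10³ × 1.32×10⁴ = 1.95×10⁻¹² V²
V_n = √(1.95×10⁻¹²) = 1.39×10⁻⁶ V = 1.39 µV

1.39 µV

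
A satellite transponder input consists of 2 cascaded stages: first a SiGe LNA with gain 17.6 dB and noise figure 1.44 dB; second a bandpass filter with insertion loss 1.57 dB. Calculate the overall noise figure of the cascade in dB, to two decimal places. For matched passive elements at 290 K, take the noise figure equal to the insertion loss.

1.46 dB

Convert to linear (a loss of L dB is a gain of −L dB): F_i = 10^(NF_i/10), G_i = 10^(G_i,dB/10)
  Stage 1: F_1 = 10^(1.44/10) = 1.393, G_1 = 10^(17.6/10) = 57.54
  Stage 2: F_2 = 10^(1.57/10) = 1.435, G_2 = 10^(−1.57/10) = 0.6966
Friis cascade:
  F = 1.393 + (1.435 − 1)/57.54 = 1.401
NF = 10 log₁₀(1.401) = 1.46 dB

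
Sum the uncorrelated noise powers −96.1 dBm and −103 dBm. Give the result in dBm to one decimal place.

Convert to linear, add, convert back:
P₁ = 2.45×10⁻¹³ W, P₂ = 5.01×10⁻¹⁴ W
P_tot = 2.96×10⁻¹³ W → 10 log₁₀(P_tot / 10⁻³) = −95.3 dBm

−95.3 dBm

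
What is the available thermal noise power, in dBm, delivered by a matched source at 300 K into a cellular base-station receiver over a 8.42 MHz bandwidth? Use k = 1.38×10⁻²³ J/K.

−104.6 dBm

P_n = kTB = 1.38×10⁻²³ × 300 × 8.42×10⁶ = 3.49×10⁻¹⁴ W
In dBm: 10 log₁₀(3.49×10⁻¹⁴ / 10⁻³) = −104.6 dBm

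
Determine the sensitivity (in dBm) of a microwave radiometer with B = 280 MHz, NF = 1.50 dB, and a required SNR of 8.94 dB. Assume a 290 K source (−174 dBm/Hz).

−79.1 dBm

Sensitivity = −174 + 10 log₁₀(B) + NF + SNR_min
= −174 + 84.47 + 1.50 + 8.94
= −79.09 dBm → −79.1 dBm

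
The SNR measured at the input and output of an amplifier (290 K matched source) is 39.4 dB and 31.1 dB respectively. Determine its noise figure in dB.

8.3 dB

NF (dB) = SNR_in(dB) − SNR_out(dB) when the source is at T₀
NF = 39.4 − 31.1 = 8.3 dB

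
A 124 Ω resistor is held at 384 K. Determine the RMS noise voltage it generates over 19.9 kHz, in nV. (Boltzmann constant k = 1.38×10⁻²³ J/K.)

229 nV

V_n = √(4kTRB)
4kTRB = 4 × 1.38×10⁻²³ × 384 × 1.24×10² × 1.99×10⁴ = 5.23×10⁻¹⁴ V²
V_n = √(5.23×10⁻¹⁴) = 2.29×10⁻⁷ V = 229 nV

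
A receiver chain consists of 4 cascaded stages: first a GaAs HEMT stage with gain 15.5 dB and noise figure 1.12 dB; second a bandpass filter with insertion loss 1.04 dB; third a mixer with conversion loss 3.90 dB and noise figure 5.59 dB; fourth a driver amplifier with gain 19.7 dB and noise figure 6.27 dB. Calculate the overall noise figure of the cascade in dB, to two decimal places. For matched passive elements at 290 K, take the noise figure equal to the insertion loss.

2.25 dB

Convert to linear (a loss of L dB is a gain of −L dB): F_i = 10^(NF_i/10), G_i = 10^(G_i,dB/10)
  Stage 1: F_1 = 10^(1.12/10) = 1.294, G_1 = 10^(15.5/10) = 35.48
  Stage 2: F_2 = 10^(1.04/10) = 1.271, G_2 = 10^(−1.04/10) = 0.7870
  Stage 3: F_3 = 10^(5.59/10) = 3.622, G_3 = 10^(−3.90/10) = 0.4074
  Stage 4: F_4 = 10^(6.27/10) = 4.236, G_4 = 10^(19.7/10) = 93.33
Friis cascade:
  F = 1.294 + (1.271 − 1)/35.48 + (3.622 − 1)/27.93 + (4.236 − 1)/11.38 = 1.680
NF = 10 log₁₀(1.680) = 2.25 dB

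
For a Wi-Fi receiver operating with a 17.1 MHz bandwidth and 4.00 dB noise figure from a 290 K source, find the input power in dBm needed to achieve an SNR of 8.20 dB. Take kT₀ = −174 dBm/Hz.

Sensitivity = −174 + 10 log₁₀(B) + NF + SNR_min
= −174 + 72.33 + 4.00 + 8.20
= −89.47 dBm → −89.5 dBm

−89.5 dBm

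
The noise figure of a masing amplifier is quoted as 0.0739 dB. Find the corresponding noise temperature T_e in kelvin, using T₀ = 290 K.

4.98 K

F = 10^(0.0739/10) = 1.01716
T_e = (F − 1)·T₀ = (1.01716 − 1) × 290 = 4.98 K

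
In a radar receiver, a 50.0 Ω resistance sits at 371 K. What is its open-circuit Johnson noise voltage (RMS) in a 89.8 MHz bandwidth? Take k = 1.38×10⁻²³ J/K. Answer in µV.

V_n = √(4kTRB)
4kTRB = 4 × 1.38×10⁻²³ × 371 × 5.00×10¹ × 8.98×10⁷ = 9.20×10⁻¹¹ V²
V_n = √(9.20×10⁻¹¹) = 9.59×10⁻⁶ V = 9.59 µV

9.59 µV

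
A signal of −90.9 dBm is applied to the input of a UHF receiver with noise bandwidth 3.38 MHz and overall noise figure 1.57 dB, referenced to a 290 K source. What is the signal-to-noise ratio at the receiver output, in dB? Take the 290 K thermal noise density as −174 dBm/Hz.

16.2 dB

Noise floor: N = −174 + 10 log₁₀(B) + NF
10 log₁₀(3.38×10⁶) = 65.29 dB
N = −174 + 65.29 + 1.57 = −107.14 dBm
SNR = P_sig − N = −90.9 − (−107.14) = 16.24 dB → 16.2 dB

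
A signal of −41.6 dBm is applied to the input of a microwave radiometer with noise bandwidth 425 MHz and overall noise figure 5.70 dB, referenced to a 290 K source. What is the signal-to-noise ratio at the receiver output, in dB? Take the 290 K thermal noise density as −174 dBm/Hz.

Noise floor: N = −174 + 10 log₁₀(B) + NF
10 log₁₀(4.25×10⁸) = 86.28 dB
N = −174 + 86.28 + 5.70 = −82.02 dBm
SNR = P_sig − N = −41.6 − (−82.02) = 40.42 dB → 40.4 dB

40.4 dB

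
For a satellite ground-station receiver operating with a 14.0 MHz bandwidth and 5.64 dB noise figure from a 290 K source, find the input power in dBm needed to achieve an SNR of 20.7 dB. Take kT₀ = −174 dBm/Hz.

Sensitivity = −174 + 10 log₁₀(B) + NF + SNR_min
= −174 + 71.46 + 5.64 + 20.7
= −76.20 dBm → −76.2 dBm

−76.2 dBm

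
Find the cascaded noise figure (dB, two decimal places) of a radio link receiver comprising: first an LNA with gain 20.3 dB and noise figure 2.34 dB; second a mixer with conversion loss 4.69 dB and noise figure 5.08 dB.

Convert to linear (a loss of L dB is a gain of −L dB): F_i = 10^(NF_i/10), G_i = 10^(G_i,dB/10)
  Stage 1: F_1 = 10^(2.34/10) = 1.714, G_1 = 10^(20.3/10) = 107.2
  Stage 2: F_2 = 10^(5.08/10) = 3.221, G_2 = 10^(−4.69/10) = 0.3396
Friis cascade:
  F = 1.714 + (3.221 − 1)/107.2 = 1.735
NF = 10 log₁₀(1.735) = 2.39 dB

2.39 dB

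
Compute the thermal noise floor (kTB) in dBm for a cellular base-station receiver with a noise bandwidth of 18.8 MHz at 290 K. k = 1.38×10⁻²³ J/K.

−101.2 dBm

P_n = kTB = 1.38×10⁻²³ × 290 × 1.88×10⁷ = 7.52×10⁻¹⁴ W
In dBm: 10 log₁₀(7.52×10⁻¹⁴ / 10⁻³) = −101.2 dBm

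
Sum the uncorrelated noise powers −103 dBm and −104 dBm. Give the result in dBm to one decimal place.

Convert to linear, add, convert back:
P₁ = 5.01×10⁻¹⁴ W, P₂ = 3.98×10⁻¹⁴ W
P_tot = 8.99×10⁻¹⁴ W → 10 log₁₀(P_tot / 10⁻³) = −100.5 dBm

−100.5 dBm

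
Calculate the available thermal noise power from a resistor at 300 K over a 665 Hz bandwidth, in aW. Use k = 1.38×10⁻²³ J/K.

2.75 aW

P_n = kTB = 1.38×10⁻²³ × 300 × 6.65×10² = 2.75×10⁻¹⁸ W = 2.75 aW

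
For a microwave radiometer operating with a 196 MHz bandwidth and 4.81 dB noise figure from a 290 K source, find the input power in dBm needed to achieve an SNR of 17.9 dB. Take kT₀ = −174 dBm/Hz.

−68.4 dBm

Sensitivity = −174 + 10 log₁₀(B) + NF + SNR_min
= −174 + 82.92 + 4.81 + 17.9
= −68.37 dBm → −68.4 dBm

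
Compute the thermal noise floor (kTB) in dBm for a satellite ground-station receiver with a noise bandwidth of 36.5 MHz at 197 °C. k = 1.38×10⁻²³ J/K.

−96.3 dBm

T = 197 °C + 273.15 = 470.15 K
P_n = kTB = 1.38×10⁻²³ × 470.15 × 3.65×10⁷ = 2.37×10⁻¹³ W
In dBm: 10 log₁₀(2.37×10⁻¹³ / 10⁻³) = −96.3 dBm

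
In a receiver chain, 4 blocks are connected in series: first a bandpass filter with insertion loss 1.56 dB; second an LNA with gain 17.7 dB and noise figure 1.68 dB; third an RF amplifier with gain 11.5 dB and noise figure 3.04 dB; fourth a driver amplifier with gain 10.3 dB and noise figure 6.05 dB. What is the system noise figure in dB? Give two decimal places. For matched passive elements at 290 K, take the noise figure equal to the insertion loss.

3.30 dB

Convert to linear (a loss of L dB is a gain of −L dB): F_i = 10^(NF_i/10), G_i = 10^(G_i,dB/10)
  Stage 1: F_1 = 10^(1.56/10) = 1.432, G_1 = 10^(−1.56/10) = 0.6982
  Stage 2: F_2 = 10^(1.68/10) = 1.472, G_2 = 10^(17.7/10) = 58.88
  Stage 3: F_3 = 10^(3.04/10) = 2.014, G_3 = 10^(11.5/10) = 14.13
  Stage 4: F_4 = 10^(6.05/10) = 4.027, G_4 = 10^(10.3/10) = 10.72
Friis cascade:
  F = 1.432 + (1.472 − 1)/0.6982 + (2.014 − 1)/41.11 + (4.027 − 1)/580.8 = 2.138
NF = 10 log₁₀(2.138) = 3.30 dB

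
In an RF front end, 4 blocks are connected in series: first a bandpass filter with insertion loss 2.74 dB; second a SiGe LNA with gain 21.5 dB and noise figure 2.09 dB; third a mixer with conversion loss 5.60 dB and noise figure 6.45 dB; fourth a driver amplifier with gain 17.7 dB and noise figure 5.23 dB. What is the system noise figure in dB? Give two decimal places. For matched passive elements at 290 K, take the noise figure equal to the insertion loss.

Convert to linear (a loss of L dB is a gain of −L dB): F_i = 10^(NF_i/10), G_i = 10^(G_i,dB/10)
  Stage 1: F_1 = 10^(2.74/10) = 1.879, G_1 = 10^(−2.74/10) = 0.5321
  Stage 2: F_2 = 10^(2.09/10) = 1.618, G_2 = 10^(21.5/10) = 141.3
  Stage 3: F_3 = 10^(6.45/10) = 4.416, G_3 = 10^(−5.60/10) = 0.2754
  Stage 4: F_4 = 10^(5.23/10) = 3.334, G_4 = 10^(17.7/10) = 58.88
Friis cascade:
  F = 1.879 + (1.618 − 1)/0.5321 + (4.416 − 1)/75.16 + (3.334 − 1)/20.70 = 3.199
NF = 10 log₁₀(3.199) = 5.05 dB

5.05 dB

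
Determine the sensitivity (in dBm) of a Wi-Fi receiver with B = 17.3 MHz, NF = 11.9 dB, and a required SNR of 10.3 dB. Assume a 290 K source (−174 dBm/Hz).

−79.4 dBm

Sensitivity = −174 + 10 log₁₀(B) + NF + SNR_min
= −174 + 72.38 + 11.9 + 10.3
= −79.42 dBm → −79.4 dBm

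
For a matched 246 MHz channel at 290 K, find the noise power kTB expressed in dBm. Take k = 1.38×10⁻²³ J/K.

P_n = kTB = 1.38×10⁻²³ × 290 × 2.46×10⁸ = 9.84×10⁻¹³ W
In dBm: 10 log₁₀(9.84×10⁻¹³ / 10⁻³) = −90.1 dBm

−90.1 dBm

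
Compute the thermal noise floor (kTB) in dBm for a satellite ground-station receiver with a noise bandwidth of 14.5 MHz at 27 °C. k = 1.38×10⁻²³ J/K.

T = 27 °C + 273.15 = 300.15 K
P_n = kTB = 1.38×10⁻²³ × 300.15 × 1.45×10⁷ = 6.01×10⁻¹⁴ W
In dBm: 10 log₁₀(6.01×10⁻¹⁴ / 10⁻³) = −102.2 dBm

−102.2 dBm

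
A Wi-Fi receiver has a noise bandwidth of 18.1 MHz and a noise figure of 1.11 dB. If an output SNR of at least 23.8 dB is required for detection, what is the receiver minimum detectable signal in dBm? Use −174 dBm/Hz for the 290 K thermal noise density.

−76.5 dBm

Sensitivity = −174 + 10 log₁₀(B) + NF + SNR_min
= −174 + 72.58 + 1.11 + 23.8
= −76.51 dBm → −76.5 dBm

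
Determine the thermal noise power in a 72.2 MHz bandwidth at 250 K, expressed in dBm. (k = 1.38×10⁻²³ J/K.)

P_n = kTB = 1.38×10⁻²³ × 250 × 7.22×10⁷ = 2.49×10⁻¹³ W
In dBm: 10 log₁₀(2.49×10⁻¹³ / 10⁻³) = −96.0 dBm

−96.0 dBm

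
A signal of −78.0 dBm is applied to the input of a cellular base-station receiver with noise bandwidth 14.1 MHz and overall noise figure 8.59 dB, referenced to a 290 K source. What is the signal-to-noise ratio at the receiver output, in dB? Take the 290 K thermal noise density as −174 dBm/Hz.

Noise floor: N = −174 + 10 log₁₀(B) + NF
10 log₁₀(1.41×10⁷) = 71.49 dB
N = −174 + 71.49 + 8.59 = −93.92 dBm
SNR = P_sig − N = −78.0 − (−93.92) = 15.92 dB → 15.9 dB

15.9 dB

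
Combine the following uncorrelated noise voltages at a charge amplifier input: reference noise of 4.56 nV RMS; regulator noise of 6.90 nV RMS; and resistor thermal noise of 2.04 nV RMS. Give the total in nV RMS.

Uncorrelated sources add in power (mean-square): V_tot = √(ΣV_i²)
V_tot = √[(4.56×10⁻⁹)² + (6.90×10⁻⁹)² + (2.04×10⁻⁹)²] = 8.52×10⁻⁹ V = 8.52 nV

8.52 nV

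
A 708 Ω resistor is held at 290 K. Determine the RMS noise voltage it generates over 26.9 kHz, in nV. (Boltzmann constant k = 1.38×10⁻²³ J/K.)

V_n = √(4kTRB)
4kTRB = 4 × 1.38×10⁻²³ × 290 × 7.08×10² × 2.69×10⁴ = 3.05×10⁻¹³ V²
V_n = √(3.05×10⁻¹³) = 5.52×10⁻⁷ V = 552 nV

552 nV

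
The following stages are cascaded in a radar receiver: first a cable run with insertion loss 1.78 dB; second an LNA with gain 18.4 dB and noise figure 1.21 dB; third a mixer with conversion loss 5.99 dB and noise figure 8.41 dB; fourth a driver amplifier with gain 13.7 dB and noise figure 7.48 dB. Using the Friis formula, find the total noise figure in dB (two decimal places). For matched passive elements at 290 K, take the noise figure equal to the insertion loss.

Convert to linear (a loss of L dB is a gain of −L dB): F_i = 10^(NF_i/10), G_i = 10^(G_i,dB/10)
  Stage 1: F_1 = 10^(1.78/10) = 1.507, G_1 = 10^(−1.78/10) = 0.6637
  Stage 2: F_2 = 10^(1.21/10) = 1.321, G_2 = 10^(18.4/10) = 69.18
  Stage 3: F_3 = 10^(8.41/10) = 6.934, G_3 = 10^(−5.99/10) = 0.2518
  Stage 4: F_4 = 10^(7.48/10) = 5.598, G_4 = 10^(13.7/10) = 23.44
Friis cascade:
  F = 1.507 + (1.321 − 1)/0.6637 + (6.934 − 1)/45.92 + (5.598 − 1)/11.56 = 2.518
NF = 10 log₁₀(2.518) = 4.01 dB

4.01 dB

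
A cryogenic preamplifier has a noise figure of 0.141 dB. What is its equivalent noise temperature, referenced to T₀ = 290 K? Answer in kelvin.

9.57 K

F = 10^(0.141/10) = 1.033
T_e = (F − 1)·T₀ = (1.033 − 1) × 290 = 9.57 K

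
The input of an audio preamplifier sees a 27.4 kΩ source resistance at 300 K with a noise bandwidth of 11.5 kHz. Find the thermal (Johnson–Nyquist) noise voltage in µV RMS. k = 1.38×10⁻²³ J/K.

2.28 µV

V_n = √(4kTRB)
4kTRB = 4 × 1.38×10⁻²³ × 300 × 2.74×10⁴ × 1.15×10⁴ = 5.22×10⁻¹² V²
V_n = √(5.22×10⁻¹²) = 2.28×10⁻⁶ V = 2.28 µV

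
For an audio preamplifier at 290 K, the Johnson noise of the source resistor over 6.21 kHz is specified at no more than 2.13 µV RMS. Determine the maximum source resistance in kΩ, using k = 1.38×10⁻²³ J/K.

45.6 kΩ

Johnson–Nyquist: V_n = √(4kTRB) ⇒ R = V_n² / (4kTB)
4kTB = 4 × 1.38×10⁻²³ × 290 × 6.21×10³ = 9.94×10⁻¹⁷
R = (2.13×10⁻⁶)² / 9.94×10⁻¹⁷ = 4.56×10⁴ Ω = 45.6 kΩ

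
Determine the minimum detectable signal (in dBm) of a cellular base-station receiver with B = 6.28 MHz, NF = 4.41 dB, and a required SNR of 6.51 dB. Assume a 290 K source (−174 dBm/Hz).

Sensitivity = −174 + 10 log₁₀(B) + NF + SNR_min
= −174 + 67.98 + 4.41 + 6.51
= −95.10 dBm → −95.1 dBm

−95.1 dBm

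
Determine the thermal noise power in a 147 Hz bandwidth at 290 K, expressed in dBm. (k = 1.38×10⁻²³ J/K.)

−152.3 dBm

P_n = kTB = 1.38×10⁻²³ × 290 × 1.47×10² = 5.88×10⁻¹⁹ W
In dBm: 10 log₁₀(5.88×10⁻¹⁹ / 10⁻³) = −152.3 dBm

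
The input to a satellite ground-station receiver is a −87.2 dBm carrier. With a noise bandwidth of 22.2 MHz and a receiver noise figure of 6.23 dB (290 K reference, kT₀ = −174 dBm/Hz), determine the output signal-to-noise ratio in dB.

7.1 dB

Noise floor: N = −174 + 10 log₁₀(B) + NF
10 log₁₀(2.22×10⁷) = 73.46 dB
N = −174 + 73.46 + 6.23 = −94.31 dBm
SNR = P_sig − N = −87.2 − (−94.31) = 7.11 dB → 7.1 dB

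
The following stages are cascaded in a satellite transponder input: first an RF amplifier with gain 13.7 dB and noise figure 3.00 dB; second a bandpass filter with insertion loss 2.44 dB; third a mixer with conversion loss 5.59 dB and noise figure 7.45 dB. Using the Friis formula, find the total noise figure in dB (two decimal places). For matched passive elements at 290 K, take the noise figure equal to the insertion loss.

3.74 dB

Convert to linear (a loss of L dB is a gain of −L dB): F_i = 10^(NF_i/10), G_i = 10^(G_i,dB/10)
  Stage 1: F_1 = 10^(3.00/10) = 1.995, G_1 = 10^(13.7/10) = 23.44
  Stage 2: F_2 = 10^(2.44/10) = 1.754, G_2 = 10^(−2.44/10) = 0.5702
  Stage 3: F_3 = 10^(7.45/10) = 5.559, G_3 = 10^(−5.59/10) = 0.2761
Friis cascade:
  F = 1.995 + (1.754 − 1)/23.44 + (5.559 − 1)/13.37 = 2.369
NF = 10 log₁₀(2.369) = 3.74 dB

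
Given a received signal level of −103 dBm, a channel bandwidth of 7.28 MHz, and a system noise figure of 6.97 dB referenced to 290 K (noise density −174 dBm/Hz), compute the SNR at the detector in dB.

−4.6 dB

Noise floor: N = −174 + 10 log₁₀(B) + NF
10 log₁₀(7.28×10⁶) = 68.62 dB
N = −174 + 68.62 + 6.97 = −98.41 dBm
SNR = P_sig − N = −103 − (−98.41) = −4.59 dB → −4.6 dB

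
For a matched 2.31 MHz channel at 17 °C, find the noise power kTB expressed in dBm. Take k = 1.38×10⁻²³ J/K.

−110.3 dBm

T = 17 °C + 273.15 = 290.15 K
P_n = kTB = 1.38×10⁻²³ × 290.15 × 2.31×10⁶ = 9.25×10⁻¹⁵ W
In dBm: 10 log₁₀(9.25×10⁻¹⁵ / 10⁻³) = −110.3 dBm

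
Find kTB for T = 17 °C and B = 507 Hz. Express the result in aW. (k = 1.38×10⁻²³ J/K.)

T = 17 °C + 273.15 = 290.15 K
P_n = kTB = 1.38×10⁻²³ × 290.15 × 5.07×10² = 2.03×10⁻¹⁸ W = 2.03 aW

2.03 aW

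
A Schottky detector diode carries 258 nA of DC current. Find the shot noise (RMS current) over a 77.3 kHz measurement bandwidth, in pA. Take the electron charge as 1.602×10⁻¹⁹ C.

79.9 pA

I_n = √(2qI·B)
2qI·B = 2 × 1.602×10⁻¹⁹ × 2.58×10⁻⁷ × 7.73×10⁴ = 6.39×10⁻²¹ A²
I_n = √(6.39×10⁻²¹) = 7.99×10⁻¹¹ A = 79.9 pA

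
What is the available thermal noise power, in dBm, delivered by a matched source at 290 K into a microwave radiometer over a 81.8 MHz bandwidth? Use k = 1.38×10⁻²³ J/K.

P_n = kTB = 1.38×10⁻²³ × 290 × 8.18×10⁷ = 3.27×10⁻¹³ W
In dBm: 10 log₁₀(3.27×10⁻¹³ / 10⁻³) = −94.8 dBm

−94.8 dBm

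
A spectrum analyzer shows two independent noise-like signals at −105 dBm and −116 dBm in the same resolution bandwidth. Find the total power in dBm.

−104.7 dBm

Convert to linear, add, convert back:
P₁ = 3.16×10⁻¹⁴ W, P₂ = 2.51×10⁻¹⁵ W
P_tot = 3.41×10⁻¹⁴ W → 10 log₁₀(P_tot / 10⁻³) = −104.7 dBm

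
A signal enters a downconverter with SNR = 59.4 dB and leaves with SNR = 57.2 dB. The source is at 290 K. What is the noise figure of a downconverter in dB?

2.2 dB

NF (dB) = SNR_in(dB) − SNR_out(dB) when the source is at T₀
NF = 59.4 − 57.2 = 2.2 dB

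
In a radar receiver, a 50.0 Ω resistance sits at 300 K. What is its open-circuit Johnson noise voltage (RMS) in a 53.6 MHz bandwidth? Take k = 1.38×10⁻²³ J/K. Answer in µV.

6.66 µV

V_n = √(4kTRB)
4kTRB = 4 × 1.38×10⁻²³ × 300 × 5.00×10¹ × 5.36×10⁷ = 4.44×10⁻¹¹ V²
V_n = √(4.44×10⁻¹¹) = 6.66×10⁻⁶ V = 6.66 µV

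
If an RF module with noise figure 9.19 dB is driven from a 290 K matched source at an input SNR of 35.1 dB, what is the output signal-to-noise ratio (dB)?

25.91 dB

By definition F = SNR_in/SNR_out, so in dB: SNR_out = SNR_in − NF
SNR_out = 35.1 − 9.19 = 25.91 dB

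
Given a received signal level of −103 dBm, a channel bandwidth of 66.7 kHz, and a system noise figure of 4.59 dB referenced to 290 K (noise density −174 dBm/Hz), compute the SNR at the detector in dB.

18.2 dB

Noise floor: N = −174 + 10 log₁₀(B) + NF
10 log₁₀(6.67×10⁴) = 48.24 dB
N = −174 + 48.24 + 4.59 = −121.17 dBm
SNR = P_sig − N = −103 − (−121.17) = 18.17 dB → 18.2 dB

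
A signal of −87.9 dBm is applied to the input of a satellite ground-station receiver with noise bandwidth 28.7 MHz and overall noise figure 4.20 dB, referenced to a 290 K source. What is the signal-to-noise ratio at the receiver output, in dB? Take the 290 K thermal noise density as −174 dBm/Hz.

Noise floor: N = −174 + 10 log₁₀(B) + NF
10 log₁₀(2.87×10⁷) = 74.58 dB
N = −174 + 74.58 + 4.20 = −95.22 dBm
SNR = P_sig − N = −87.9 − (−95.22) = 7.32 dB → 7.3 dB

7.3 dB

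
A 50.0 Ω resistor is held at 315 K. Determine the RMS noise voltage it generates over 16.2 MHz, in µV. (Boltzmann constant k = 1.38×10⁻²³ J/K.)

3.75 µV

V_n = √(4kTRB)
4kTRB = 4 × 1.38×10⁻²³ × 315 × 5.00×10¹ × 1.62×10⁷ = 1.41×10⁻¹¹ V²
V_n = √(1.41×10⁻¹¹) = 3.75×10⁻⁶ V = 3.75 µV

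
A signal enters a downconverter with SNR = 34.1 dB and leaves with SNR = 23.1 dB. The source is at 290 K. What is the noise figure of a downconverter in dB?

11.0 dB

NF (dB) = SNR_in(dB) − SNR_out(dB) when the source is at T₀
NF = 34.1 − 23.1 = 11.0 dB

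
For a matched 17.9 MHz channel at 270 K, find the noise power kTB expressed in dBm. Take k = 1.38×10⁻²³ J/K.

−101.8 dBm

P_n = kTB = 1.38×10⁻²³ × 270 × 1.79×10⁷ = 6.67×10⁻¹⁴ W
In dBm: 10 log₁₀(6.67×10⁻¹⁴ / 10⁻³) = −101.8 dBm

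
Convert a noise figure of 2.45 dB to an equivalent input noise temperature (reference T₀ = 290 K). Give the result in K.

220 K

F = 10^(2.45/10) = 1.75792
T_e = (F − 1)·T₀ = (1.75792 − 1) × 290 = 220 K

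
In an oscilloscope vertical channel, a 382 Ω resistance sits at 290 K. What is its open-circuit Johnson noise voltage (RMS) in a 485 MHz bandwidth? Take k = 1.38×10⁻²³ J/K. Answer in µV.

V_n = √(4kTRB)
4kTRB = 4 × 1.38×10⁻²³ × 290 × 3.82×10² × 4.85×10⁸ = 2.97×10⁻⁹ V²
V_n = √(2.97×10⁻⁹) = 5.45×10⁻⁵ V = 54.5 µV

54.5 µV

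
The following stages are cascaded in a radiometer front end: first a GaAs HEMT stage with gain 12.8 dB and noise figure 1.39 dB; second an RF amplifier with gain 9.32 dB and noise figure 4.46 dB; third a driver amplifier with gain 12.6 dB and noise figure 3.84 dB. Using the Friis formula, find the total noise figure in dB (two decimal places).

Convert to linear (a loss of L dB is a gain of −L dB): F_i = 10^(NF_i/10), G_i = 10^(G_i,dB/10)
  Stage 1: F_1 = 10^(1.39/10) = 1.377, G_1 = 10^(12.8/10) = 19.05
  Stage 2: F_2 = 10^(4.46/10) = 2.793, G_2 = 10^(9.32/10) = 8.551
  Stage 3: F_3 = 10^(3.84/10) = 2.421, G_3 = 10^(12.6/10) = 18.20
Friis cascade:
  F = 1.377 + (2.793 − 1)/19.05 + (2.421 − 1)/162.9 = 1.480
NF = 10 log₁₀(1.480) = 1.70 dB

1.70 dB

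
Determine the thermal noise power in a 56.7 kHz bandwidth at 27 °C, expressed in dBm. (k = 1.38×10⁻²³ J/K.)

−126.3 dBm

T = 27 °C + 273.15 = 300.15 K
P_n = kTB = 1.38×10⁻²³ × 300.15 × 5.67×10⁴ = 2.35×10⁻¹⁶ W
In dBm: 10 log₁₀(2.35×10⁻¹⁶ / 10⁻³) = −126.3 dBm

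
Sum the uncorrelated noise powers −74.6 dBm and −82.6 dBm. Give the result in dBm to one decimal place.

Convert to linear, add, convert back:
P₁ = 3.47×10⁻¹¹ W, P₂ = 5.50×10⁻¹² W
P_tot = 4.02×10⁻¹¹ W → 10 log₁₀(P_tot / 10⁻³) = −74.0 dBm

−74.0 dBm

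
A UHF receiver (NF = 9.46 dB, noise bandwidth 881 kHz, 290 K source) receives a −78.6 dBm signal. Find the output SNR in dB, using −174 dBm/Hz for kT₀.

Noise floor: N = −174 + 10 log₁₀(B) + NF
10 log₁₀(8.81×10⁵) = 59.45 dB
N = −174 + 59.45 + 9.46 = −105.09 dBm
SNR = P_sig − N = −78.6 − (−105.09) = 26.49 dB → 26.5 dB

26.5 dB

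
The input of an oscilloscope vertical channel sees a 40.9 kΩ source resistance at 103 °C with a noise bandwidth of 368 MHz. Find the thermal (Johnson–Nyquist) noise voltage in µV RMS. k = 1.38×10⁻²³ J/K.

T = 103 °C + 273.15 = 376.15 K
V_n = √(4kTRB)
4kTRB = 4 × 1.38×10⁻²³ × 376.15 × 4.09×10⁴ × 3.68×10⁸ = 3.13×10⁻⁷ V²
V_n = √(3.13×10⁻⁷) = 5.59×10⁻⁴ V = 559 µV

559 µV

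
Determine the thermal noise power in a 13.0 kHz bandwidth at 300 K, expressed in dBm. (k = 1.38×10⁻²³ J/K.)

−132.7 dBm

P_n = kTB = 1.38×10⁻²³ × 300 × 1.30×10⁴ = 5.38×10⁻¹⁷ W
In dBm: 10 log₁₀(5.38×10⁻¹⁷ / 10⁻³) = −132.7 dBm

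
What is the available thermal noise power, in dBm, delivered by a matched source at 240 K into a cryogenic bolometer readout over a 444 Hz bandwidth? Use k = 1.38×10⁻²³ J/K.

P_n = kTB = 1.38×10⁻²³ × 240 × 4.44×10² = 1.47×10⁻¹⁸ W
In dBm: 10 log₁₀(1.47×10⁻¹⁸ / 10⁻³) = −148.3 dBm

−148.3 dBm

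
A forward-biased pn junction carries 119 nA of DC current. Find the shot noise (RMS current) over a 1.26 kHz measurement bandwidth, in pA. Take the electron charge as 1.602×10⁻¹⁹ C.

I_n = √(2qI·B)
2qI·B = 2 × 1.602×10⁻¹⁹ × 1.19×10⁻⁷ × 1.26×10³ = 4.80×10⁻²³ A²
I_n = √(4.80×10⁻²³) = 6.93×10⁻¹² A = 6.93 pA

6.93 pA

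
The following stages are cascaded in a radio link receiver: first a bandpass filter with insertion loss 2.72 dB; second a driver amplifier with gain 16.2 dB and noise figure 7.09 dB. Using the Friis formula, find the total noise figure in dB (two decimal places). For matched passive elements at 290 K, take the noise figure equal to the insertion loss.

9.81 dB

Convert to linear (a loss of L dB is a gain of −L dB): F_i = 10^(NF_i/10), G_i = 10^(G_i,dB/10)
  Stage 1: F_1 = 10^(2.72/10) = 1.871, G_1 = 10^(−2.72/10) = 0.5346
  Stage 2: F_2 = 10^(7.09/10) = 5.117, G_2 = 10^(16.2/10) = 41.69
Friis cascade:
  F = 1.871 + (5.117 − 1)/0.5346 = 9.572
NF = 10 log₁₀(9.572) = 9.81 dB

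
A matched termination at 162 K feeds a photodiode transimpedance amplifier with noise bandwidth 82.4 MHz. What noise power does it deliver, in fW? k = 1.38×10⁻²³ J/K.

P_n = kTB = 1.38×10⁻²³ × 162 × 8.24×10⁷ = 1.84×10⁻¹³ W = 184 fW

184 fW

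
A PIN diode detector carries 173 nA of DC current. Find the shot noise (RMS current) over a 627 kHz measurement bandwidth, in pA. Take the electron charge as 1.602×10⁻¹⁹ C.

186 pA

I_n = √(2qI·B)
2qI·B = 2 × 1.602×10⁻¹⁹ × 1.73×10⁻⁷ × 6.27×10⁵ = 3.48×10⁻²⁰ A²
I_n = √(3.48×10⁻²⁰) = 1.86×10⁻¹⁰ A = 186 pA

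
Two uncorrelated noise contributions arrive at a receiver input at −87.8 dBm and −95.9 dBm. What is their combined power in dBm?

Convert to linear, add, convert back:
P₁ = 1.66×10⁻¹² W, P₂ = 2.57×10⁻¹³ W
P_tot = 1.92×10⁻¹² W → 10 log₁₀(P_tot / 10⁻³) = −87.2 dBm

−87.2 dBm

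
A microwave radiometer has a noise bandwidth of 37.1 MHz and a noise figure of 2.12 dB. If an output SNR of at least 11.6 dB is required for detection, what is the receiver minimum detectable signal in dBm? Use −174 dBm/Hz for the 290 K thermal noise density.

−84.6 dBm

Sensitivity = −174 + 10 log₁₀(B) + NF + SNR_min
= −174 + 75.69 + 2.12 + 11.6
= −84.59 dBm → −84.6 dBm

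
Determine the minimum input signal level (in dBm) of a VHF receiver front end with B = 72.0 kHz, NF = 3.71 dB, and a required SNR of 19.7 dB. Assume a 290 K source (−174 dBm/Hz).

−102.0 dBm

Sensitivity = −174 + 10 log₁₀(B) + NF + SNR_min
= −174 + 48.57 + 3.71 + 19.7
= −102.02 dBm → −102.0 dBm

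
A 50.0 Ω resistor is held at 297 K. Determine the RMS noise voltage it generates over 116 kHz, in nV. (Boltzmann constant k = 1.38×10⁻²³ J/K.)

V_n = √(4kTRB)
4kTRB = 4 × 1.38×10⁻²³ × 297 × 5.00×10¹ × 1.16×10⁵ = 9.51×10⁻¹⁴ V²
V_n = √(9.51×10⁻¹⁴) = 3.08×10⁻⁷ V = 308 nV

308 nV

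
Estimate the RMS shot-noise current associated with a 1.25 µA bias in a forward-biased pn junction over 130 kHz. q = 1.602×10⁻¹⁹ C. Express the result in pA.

I_n = √(2qI·B)
2qI·B = 2 × 1.602×10⁻¹⁹ × 1.25×10⁻⁶ × 1.30×10⁵ = 5.21×10⁻²⁰ A²
I_n = √(5.21×10⁻²⁰) = 2.28×10⁻¹⁰ A = 228 pA

228 pA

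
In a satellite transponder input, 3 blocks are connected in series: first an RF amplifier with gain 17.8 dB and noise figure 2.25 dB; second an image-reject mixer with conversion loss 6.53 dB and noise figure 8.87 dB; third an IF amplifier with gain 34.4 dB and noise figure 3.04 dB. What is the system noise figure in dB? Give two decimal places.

2.71 dB

Convert to linear (a loss of L dB is a gain of −L dB): F_i = 10^(NF_i/10), G_i = 10^(G_i,dB/10)
  Stage 1: F_1 = 10^(2.25/10) = 1.679, G_1 = 10^(17.8/10) = 60.26
  Stage 2: F_2 = 10^(8.87/10) = 7.709, G_2 = 10^(−6.53/10) = 0.2223
  Stage 3: F_3 = 10^(3.04/10) = 2.014, G_3 = 10^(34.4/10) = 2754
Friis cascade:
  F = 1.679 + (7.709 − 1)/60.26 + (2.014 − 1)/13.40 = 1.866
NF = 10 log₁₀(1.866) = 2.71 dB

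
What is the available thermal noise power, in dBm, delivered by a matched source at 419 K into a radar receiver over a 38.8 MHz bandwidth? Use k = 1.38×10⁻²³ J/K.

−96.5 dBm

P_n = kTB = 1.38×10⁻²³ × 419 × 3.88×10⁷ = 2.24×10⁻¹³ W
In dBm: 10 log₁₀(2.24×10⁻¹³ / 10⁻³) = −96.5 dBm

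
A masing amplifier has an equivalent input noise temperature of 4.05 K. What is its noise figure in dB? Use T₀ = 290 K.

F = 1 + T_e/T₀ = 1 + 4.05/290 = 1.01397
NF = 10 log₁₀(1.01397) = 0.060 dB

0.060 dB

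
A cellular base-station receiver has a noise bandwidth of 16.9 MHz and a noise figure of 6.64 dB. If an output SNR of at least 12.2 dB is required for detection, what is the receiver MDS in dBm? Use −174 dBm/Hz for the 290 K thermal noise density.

Sensitivity = −174 + 10 log₁₀(B) + NF + SNR_min
= −174 + 72.28 + 6.64 + 12.2
= −82.88 dBm → −82.9 dBm

−82.9 dBm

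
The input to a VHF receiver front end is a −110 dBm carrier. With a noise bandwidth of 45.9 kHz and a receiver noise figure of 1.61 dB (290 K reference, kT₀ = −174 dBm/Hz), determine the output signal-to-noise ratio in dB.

Noise floor: N = −174 + 10 log₁₀(B) + NF
10 log₁₀(4.59×10⁴) = 46.62 dB
N = −174 + 46.62 + 1.61 = −125.77 dBm
SNR = P_sig − N = −110 − (−125.77) = 15.77 dB → 15.8 dB

15.8 dB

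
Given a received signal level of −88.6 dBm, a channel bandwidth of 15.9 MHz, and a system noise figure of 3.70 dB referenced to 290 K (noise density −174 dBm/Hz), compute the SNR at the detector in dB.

9.7 dB

Noise floor: N = −174 + 10 log₁₀(B) + NF
10 log₁₀(1.59×10⁷) = 72.01 dB
N = −174 + 72.01 + 3.70 = −98.29 dBm
SNR = P_sig − N = −88.6 − (−98.29) = 9.69 dB → 9.7 dB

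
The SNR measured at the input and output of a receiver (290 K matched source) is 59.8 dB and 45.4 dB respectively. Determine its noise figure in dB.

14.4 dB

NF (dB) = SNR_in(dB) − SNR_out(dB) when the source is at T₀
NF = 59.8 − 45.4 = 14.4 dB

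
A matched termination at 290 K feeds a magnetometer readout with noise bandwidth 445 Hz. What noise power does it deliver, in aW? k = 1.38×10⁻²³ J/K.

P_n = kTB = 1.38×10⁻²³ × 290 × 4.45×10² = 1.78×10⁻¹⁸ W = 1.78 aW

1.78 aW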